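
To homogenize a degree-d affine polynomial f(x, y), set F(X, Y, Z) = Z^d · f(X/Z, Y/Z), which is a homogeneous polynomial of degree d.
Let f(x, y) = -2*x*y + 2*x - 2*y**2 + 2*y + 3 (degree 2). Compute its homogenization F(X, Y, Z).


F(X, Y, Z) = -2*X*Y + 2*X*Z - 2*Y**2 + 2*Y*Z + 3*Z**2

deg(f) = 2.
Substitute x = X/Z, y = Y/Z into f, then multiply by Z^2.
  monomial -2·x^1·y^1 ↦ -2·X^1·Y^1·Z^0.
  monomial 2·x^1·y^0 ↦ 2·X^1·Y^0·Z^1.
  monomial -2·x^0·y^2 ↦ -2·X^0·Y^2·Z^0.
  monomial 2·x^0·y^1 ↦ 2·X^0·Y^1·Z^1.
  monomial 3·x^0·y^0 ↦ 3·X^0·Y^0·Z^2.
Collecting: F(X, Y, Z) = -2*X*Y + 2*X*Z - 2*Y**2 + 2*Y*Z + 3*Z**2.


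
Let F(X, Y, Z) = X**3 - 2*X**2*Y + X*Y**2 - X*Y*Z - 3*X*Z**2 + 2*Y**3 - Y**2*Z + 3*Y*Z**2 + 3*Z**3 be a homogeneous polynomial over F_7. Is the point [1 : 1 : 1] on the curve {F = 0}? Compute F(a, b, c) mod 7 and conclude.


F(1,1,1) ≡ 3 (mod 7); P is NOT on the curve.

Evaluate F(1, 1, 1) term-by-term (mod 7).
  X**3 ↦ 1·1·1·1 = 1
  -2*X**2*Y ↦ -2·1·1·1 = -2
  X*Y**2 ↦ 1·1·1·1 = 1
  -X*Y*Z ↦ -1·1·1·1 = -1
  -3*X*Z**2 ↦ -3·1·1·1 = -3
  2*Y**3 ↦ 2·1·1·1 = 2
  -Y**2*Z ↦ -1·1·1·1 = -1
  3*Y*Z**2 ↦ 3·1·1·1 = 3
  3*Z**3 ↦ 3·1·1·1 = 3
Sum: F(1, 1, 1) = (1) + (-2) + (1) + (-1) + (-3) + (2) + (-1) + (3) + (3) = 3.
Reducing mod 7: 3 ≡ 3 (mod 7).
Since F(a, b, c) ≡ 3 ≠ 0 (mod 7), P does NOT lie on the curve.


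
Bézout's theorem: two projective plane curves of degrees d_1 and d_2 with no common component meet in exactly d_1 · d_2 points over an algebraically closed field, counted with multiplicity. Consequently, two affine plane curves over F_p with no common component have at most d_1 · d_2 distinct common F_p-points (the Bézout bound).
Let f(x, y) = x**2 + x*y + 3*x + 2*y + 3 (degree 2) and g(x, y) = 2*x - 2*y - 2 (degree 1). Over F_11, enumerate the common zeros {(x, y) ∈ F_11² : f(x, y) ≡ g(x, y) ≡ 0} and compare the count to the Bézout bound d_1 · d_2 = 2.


Common zeros: ∅; count = 0; Bézout bound = 2.

deg(f) = 2, deg(g) = 1, so Bézout bound = 2.
Scan x ∈ F_11. For each x, list the y ∈ F_11 with f(x, y) ≡ 0 and those with g(x, y) ≡ 0 (mod 11); the common zeros in that column are the intersection.
  x = 0: f ≡ 0 at y ∈ {4}; g ≡ 0 at y ∈ {10}; common: ∅.
  x = 1: f ≡ 0 at y ∈ {5}; g ≡ 0 at y ∈ {0}; common: ∅.
  x = 2: f ≡ 0 at y ∈ {5}; g ≡ 0 at y ∈ {1}; common: ∅.
  x = 3: f ≡ 0 at y ∈ {9}; g ≡ 0 at y ∈ {2}; common: ∅.
  x = 4: f ≡ 0 at y ∈ {4}; g ≡ 0 at y ∈ {3}; common: ∅.
  x = 5: f ≡ 0 at y ∈ {8}; g ≡ 0 at y ∈ {4}; common: ∅.
  x = 6: f ≡ 0 at y ∈ {8}; g ≡ 0 at y ∈ {5}; common: ∅.
  x = 7: f ≡ 0 at y ∈ {9}; g ≡ 0 at y ∈ {6}; common: ∅.
  x = 8: f ≡ 0 at y ∈ {3}; g ≡ 0 at y ∈ {7}; common: ∅.
  x = 9: f ≡ 0 at y ∈ ∅; g ≡ 0 at y ∈ {8}; common: ∅.
  x = 10: f ≡ 0 at y ∈ {10}; g ≡ 0 at y ∈ {9}; common: ∅.
Collecting: common zeros = ∅, so the count is 0.
Comparison with the Bézout bound: 0 ≤ 2 = deg(f)·deg(g), as expected for curves with no common component (the affine F_11-count falls short of the bound because intersections may lie at infinity, over extension fields, or carry multiplicity).


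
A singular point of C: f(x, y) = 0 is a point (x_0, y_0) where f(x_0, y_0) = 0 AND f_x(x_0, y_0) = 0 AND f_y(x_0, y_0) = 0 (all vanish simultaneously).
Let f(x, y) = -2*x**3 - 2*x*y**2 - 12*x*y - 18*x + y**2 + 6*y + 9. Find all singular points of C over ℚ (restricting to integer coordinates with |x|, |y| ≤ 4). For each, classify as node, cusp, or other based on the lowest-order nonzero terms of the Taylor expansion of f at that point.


Singular points: {(0, -3)}; classification: cusp.

Compute partial derivatives:
  f_x = -6*x**2 - 2*y**2 - 12*y - 18.
  f_y = -4*x*y - 12*x + 2*y + 6.
Scan x_0 ∈ {−4, ..., 4}. For each x_0, f_y(x_0, y) is a polynomial in y; find its integer roots y ∈ {−4, ..., 4}, then test f_x and f at those candidates.
  x = -4: f_y(-4, y) = 18*y + 54; vanishes at y ∈ {-3}. (-4, -3): f_x = -96 ≠ 0.
  x = -3: f_y(-3, y) = 14*y + 42; vanishes at y ∈ {-3}. (-3, -3): f_x = -54 ≠ 0.
  x = -2: f_y(-2, y) = 10*y + 30; vanishes at y ∈ {-3}. (-2, -3): f_x = -24 ≠ 0.
  x = -1: f_y(-1, y) = 6*y + 18; vanishes at y ∈ {-3}. (-1, -3): f_x = -6 ≠ 0.
  x = 0: f_y(0, y) = 2*y + 6; vanishes at y ∈ {-3}. (0, -3): f_x = 0, f = 0 — SINGULAR.
  x = 1: f_y(1, y) = -2*y - 6; vanishes at y ∈ {-3}. (1, -3): f_x = -6 ≠ 0.
  x = 2: f_y(2, y) = -6*y - 18; vanishes at y ∈ {-3}. (2, -3): f_x = -24 ≠ 0.
  x = 3: f_y(3, y) = -10*y - 30; vanishes at y ∈ {-3}. (3, -3): f_x = -54 ≠ 0.
  x = 4: f_y(4, y) = -14*y - 42; vanishes at y ∈ {-3}. (4, -3): f_x = -96 ≠ 0.
Only singular point on the grid: (0, -3).
Classify: substitute x = 0 + u, y = -3 + v and expand: f = -2*u**3 - 2*u*v**2 + v**2.
No constant or linear terms (consistent with a singular point). Quadratic part: v**2. Cubic part: -2*u**3 - 2*u*v**2.
The quadratic part v**2 is a perfect square, so there is a single (double) tangent line v = 0, i.e. y = -3. Restricting the cubic part to that line (v = 0) leaves -2*u**3 ≠ 0, so f is not divisible by v and the branch is v² ≈ 2*u**3 to lowest order — this is a cusp.
Classification: cusp.


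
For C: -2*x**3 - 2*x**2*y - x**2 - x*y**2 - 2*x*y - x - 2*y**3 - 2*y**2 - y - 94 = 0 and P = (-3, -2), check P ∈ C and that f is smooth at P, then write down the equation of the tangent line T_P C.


Tangent line at P: -73*x - 41*y - 301 = 0.

Step 1: f(-3, -2) = 0, so P lies on C.
Step 2: partial derivatives
  f_x(x, y) = -6*x**2 - 4*x*y - 2*x - y**2 - 2*y - 1, f_y(x, y) = -2*x**2 - 2*x*y - 2*x - 6*y**2 - 4*y - 1.
  f_x(P) = -73, f_y(P) = -41 (gradient nonzero, so P is smooth).
Step 3: tangent line at P: -73·(x − -3) + -41·(y − -2) = 0.
Expanding: -73*x - 41*y - 301 = 0.


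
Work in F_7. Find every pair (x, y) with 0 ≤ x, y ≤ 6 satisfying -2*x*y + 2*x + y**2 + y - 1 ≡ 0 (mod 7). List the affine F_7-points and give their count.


Affine F_7-points: {(1, 3), (1, 5), (2, 4), (2, 6), (4, 0), (6, 2)}; count = 6.

For each of the 49 pairs (x, y) ∈ F_7², evaluate f(x, y) mod 7. Record the zeros.
  x = 0: [0↦6, 1↦1, 2↦5, 3↦4, 4↦5, 5↦1, 6↦6]  zeros at y ∈ ∅
  x = 1: [0↦1, 1↦1, 2↦3, 3↦0, 4↦6, 5↦0, 6↦3]  zeros at y ∈ {3, 5}
  x = 2: [0↦3, 1↦1, 2↦1, 3↦3, 4↦0, 5↦6, 6↦0]  zeros at y ∈ {4, 6}
  x = 3: [0↦5, 1↦1, 2↦6, 3↦6, 4↦1, 5↦5, 6↦4]  zeros at y ∈ ∅
  x = 4: [0↦0, 1↦1, 2↦4, 3↦2, 4↦2, 5↦4, 6↦1]  zeros at y ∈ {0}
  x = 5: [0↦2, 1↦1, 2↦2, 3↦5, 4↦3, 5↦3, 6↦5]  zeros at y ∈ ∅
  x = 6: [0↦4, 1↦1, 2↦0, 3↦1, 4↦4, 5↦2, 6↦2]  zeros at y ∈ {2}
Collecting zeros: affine points = {(1, 3), (1, 5), (2, 4), (2, 6), (4, 0), (6, 2)}.
Total count |C(F_7)_aff| = 6.


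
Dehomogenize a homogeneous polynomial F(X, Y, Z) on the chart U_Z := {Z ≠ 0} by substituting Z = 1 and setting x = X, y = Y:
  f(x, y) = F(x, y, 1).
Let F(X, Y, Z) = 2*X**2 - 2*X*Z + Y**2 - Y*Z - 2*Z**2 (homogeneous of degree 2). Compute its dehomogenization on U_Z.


f(x, y) = 2*x**2 - 2*x + y**2 - y - 2

On U_Z we set Z = 1. Each monomial c·X^i·Y^j·Z^k in F becomes c·x^i·y^j·1^k = c·x^i·y^j.
Substituting Z = 1: F(X, Y, 1) = 2*x**2 - 2*x + y**2 - y - 2.
Note: deg(f) ≤ deg(F) = 2; strict inequality happens when F is divisible by Z (lost terms).


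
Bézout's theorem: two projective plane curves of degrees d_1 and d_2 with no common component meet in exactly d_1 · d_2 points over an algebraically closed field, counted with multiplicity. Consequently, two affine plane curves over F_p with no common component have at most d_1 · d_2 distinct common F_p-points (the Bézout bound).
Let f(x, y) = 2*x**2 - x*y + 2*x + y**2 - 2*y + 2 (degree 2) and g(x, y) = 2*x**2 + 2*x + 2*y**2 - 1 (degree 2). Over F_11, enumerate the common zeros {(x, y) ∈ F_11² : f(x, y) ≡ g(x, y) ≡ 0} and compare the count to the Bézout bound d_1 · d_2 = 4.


Common zeros: {(3, 4)}; count = 1; Bézout bound = 4.

deg(f) = 2, deg(g) = 2, so Bézout bound = 4.
Scan x ∈ F_11. For each x, list the y ∈ F_11 with f(x, y) ≡ 0 and those with g(x, y) ≡ 0 (mod 11); the common zeros in that column are the intersection.
  x = 0: f ≡ 0 at y ∈ ∅; g ≡ 0 at y ∈ ∅; common: ∅.
  x = 1: f ≡ 0 at y ∈ ∅; g ≡ 0 at y ∈ {2, 9}; common: ∅.
  x = 2: f ≡ 0 at y ∈ {1, 3}; g ≡ 0 at y ∈ {0}; common: ∅.
  x = 3: f ≡ 0 at y ∈ {1, 4}; g ≡ 0 at y ∈ {4, 7}; common: {4}.
  x = 4: f ≡ 0 at y ∈ {3}; g ≡ 0 at y ∈ ∅; common: ∅.
  x = 5: f ≡ 0 at y ∈ ∅; g ≡ 0 at y ∈ {3, 8}; common: ∅.
  x = 6: f ≡ 0 at y ∈ ∅; g ≡ 0 at y ∈ ∅; common: ∅.
  x = 7: f ≡ 0 at y ∈ ∅; g ≡ 0 at y ∈ {4, 7}; common: ∅.
  x = 8: f ≡ 0 at y ∈ {5}; g ≡ 0 at y ∈ {0}; common: ∅.
  x = 9: f ≡ 0 at y ∈ {4, 7}; g ≡ 0 at y ∈ {2, 9}; common: ∅.
  x = 10: f ≡ 0 at y ∈ {5, 7}; g ≡ 0 at y ∈ ∅; common: ∅.
Collecting: common zeros = {(3, 4)}, so the count is 1.
Comparison with the Bézout bound: 1 ≤ 4 = deg(f)·deg(g), as expected for curves with no common component (the affine F_11-count falls short of the bound because intersections may lie at infinity, over extension fields, or carry multiplicity).


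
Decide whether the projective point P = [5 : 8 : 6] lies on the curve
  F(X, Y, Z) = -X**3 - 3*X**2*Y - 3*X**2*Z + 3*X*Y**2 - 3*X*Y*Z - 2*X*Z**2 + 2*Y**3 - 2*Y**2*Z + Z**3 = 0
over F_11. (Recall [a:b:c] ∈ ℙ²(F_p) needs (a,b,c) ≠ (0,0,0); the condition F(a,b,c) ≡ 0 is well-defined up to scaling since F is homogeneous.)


F(5,8,6) ≡ 2 (mod 11); P is NOT on the curve.

Evaluate F(5, 8, 6) term-by-term (mod 11).
  -X**3 ↦ -1·125·1·1 = -125
  -3*X**2*Y ↦ -3·25·8·1 = -600
  -3*X**2*Z ↦ -3·25·1·6 = -450
  3*X*Y**2 ↦ 3·5·64·1 = 960
  -3*X*Y*Z ↦ -3·5·8·6 = -720
  -2*X*Z**2 ↦ -2·5·1·36 = -360
  2*Y**3 ↦ 2·1·512·1 = 1024
  -2*Y**2*Z ↦ -2·1·64·6 = -768
  Z**3 ↦ 1·1·1·216 = 216
Sum: F(5, 8, 6) = (-125) + (-600) + (-450) + (960) + (-720) + (-360) + (1024) + (-768) + (216) = -823.
Reducing mod 11: -823 ≡ 2 (mod 11).
Since F(a, b, c) ≡ 2 ≠ 0 (mod 11), P does NOT lie on the curve.


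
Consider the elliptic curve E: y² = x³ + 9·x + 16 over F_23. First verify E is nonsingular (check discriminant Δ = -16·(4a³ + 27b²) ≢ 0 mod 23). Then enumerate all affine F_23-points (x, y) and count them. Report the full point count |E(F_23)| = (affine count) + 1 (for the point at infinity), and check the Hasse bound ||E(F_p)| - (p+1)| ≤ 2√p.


Affine points = {(0, 4), (0, 19), (1, 7), (1, 16), (3, 1), (3, 22), (4, 1), (4, 22), (5, 5), (5, 18), (7, 10), (7, 13), (8, 5), (8, 18), (10, 5), (10, 18), (12, 9), (12, 14), (16, 1), (16, 22), (19, 10), (19, 13), (20, 10), (20, 13), (21, 6), (21, 17), (22, 11), (22, 12)}; affine count = 28; |E(F_23)| = 29.

Discriminant check: Δ ∝ 4a³ + 27b² = 4·9³ + 27·16² = 4·729 + 27·256 ≡ 7 (mod 23). Nonzero ⇒ E is nonsingular.
For each x ∈ F_23, compute rhs = x³ + 9·x + 16 mod 23, then count y ∈ F_23 with y² ≡ rhs.
  x = 0: rhs = 16, matching y values: 4, 19 (2 points).
  x = 1: rhs = 3, matching y values: 7, 16 (2 points).
  x = 2: rhs = 19, matching y values: none (0 points).
  x = 3: rhs = 1, matching y values: 1, 22 (2 points).
  x = 4: rhs = 1, matching y values: 1, 22 (2 points).
  x = 5: rhs = 2, matching y values: 5, 18 (2 points).
  x = 6: rhs = 10, matching y values: none (0 points).
  x = 7: rhs = 8, matching y values: 10, 13 (2 points).
  x = 8: rhs = 2, matching y values: 5, 18 (2 points).
  x = 9: rhs = 21, matching y values: none (0 points).
  x = 10: rhs = 2, matching y values: 5, 18 (2 points).
  x = 11: rhs = 20, matching y values: none (0 points).
  x = 12: rhs = 12, matching y values: 9, 14 (2 points).
  x = 13: rhs = 7, matching y values: none (0 points).
  x = 14: rhs = 11, matching y values: none (0 points).
  x = 15: rhs = 7, matching y values: none (0 points).
  x = 16: rhs = 1, matching y values: 1, 22 (2 points).
  x = 17: rhs = 22, matching y values: none (0 points).
  x = 18: rhs = 7, matching y values: none (0 points).
  x = 19: rhs = 8, matching y values: 10, 13 (2 points).
  x = 20: rhs = 8, matching y values: 10, 13 (2 points).
  x = 21: rhs = 13, matching y values: 6, 17 (2 points).
  x = 22: rhs = 6, matching y values: 11, 12 (2 points).
Total affine count: 28.
Full point count |E(F_23)| = 28 + 1 = 29.
Hasse bound: |29 − (23+1)| = |5| = 5 ≤ 2√23 ≈ 9.5917 ✓.


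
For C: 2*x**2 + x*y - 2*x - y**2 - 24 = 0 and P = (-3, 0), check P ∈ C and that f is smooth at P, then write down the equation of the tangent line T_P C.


Tangent line at P: -14*x - 3*y - 42 = 0.

Step 1: f(-3, 0) = 0, so P lies on C.
Step 2: partial derivatives
  f_x(x, y) = 4*x + y - 2, f_y(x, y) = x - 2*y.
  f_x(P) = -14, f_y(P) = -3 (gradient nonzero, so P is smooth).
Step 3: tangent line at P: -14·(x − -3) + -3·(y − 0) = 0.
Expanding: -14*x - 3*y - 42 = 0.


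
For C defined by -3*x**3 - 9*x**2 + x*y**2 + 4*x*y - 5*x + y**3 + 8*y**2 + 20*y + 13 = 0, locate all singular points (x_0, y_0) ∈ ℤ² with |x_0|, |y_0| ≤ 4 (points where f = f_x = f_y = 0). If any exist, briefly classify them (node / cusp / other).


Singular points: {(-1, -2)}; classification: cusp.

Compute partial derivatives:
  f_x = -9*x**2 - 18*x + y**2 + 4*y - 5.
  f_y = 2*x*y + 4*x + 3*y**2 + 16*y + 20.
Scan x_0 ∈ {−4, ..., 4}. For each x_0, f_y(x_0, y) is a polynomial in y; find its integer roots y ∈ {−4, ..., 4}, then test f_x and f at those candidates.
  x = -4: f_y(-4, y) = 3*y**2 + 8*y + 4; vanishes at y ∈ {-2}. (-4, -2): f_x = -81 ≠ 0.
  x = -3: f_y(-3, y) = 3*y**2 + 10*y + 8; vanishes at y ∈ {-2}. (-3, -2): f_x = -36 ≠ 0.
  x = -2: f_y(-2, y) = 3*y**2 + 12*y + 12; vanishes at y ∈ {-2}. (-2, -2): f_x = -9 ≠ 0.
  x = -1: f_y(-1, y) = 3*y**2 + 14*y + 16; vanishes at y ∈ {-2}. (-1, -2): f_x = 0, f = 0 — SINGULAR.
  x = 0: f_y(0, y) = 3*y**2 + 16*y + 20; vanishes at y ∈ {-2}. (0, -2): f_x = -9 ≠ 0.
  x = 1: f_y(1, y) = 3*y**2 + 18*y + 24; vanishes at y ∈ {-4, -2}. (1, -4): f_x = -32 ≠ 0; (1, -2): f_x = -36 ≠ 0.
  x = 2: f_y(2, y) = 3*y**2 + 20*y + 28; vanishes at y ∈ {-2}. (2, -2): f_x = -81 ≠ 0.
  x = 3: f_y(3, y) = 3*y**2 + 22*y + 32; vanishes at y ∈ {-2}. (3, -2): f_x = -144 ≠ 0.
  x = 4: f_y(4, y) = 3*y**2 + 24*y + 36; vanishes at y ∈ {-2}. (4, -2): f_x = -225 ≠ 0.
Only singular point on the grid: (-1, -2).
Classify: substitute x = -1 + u, y = -2 + v and expand: f = -3*u**3 + u*v**2 + v**3 + v**2.
No constant or linear terms (consistent with a singular point). Quadratic part: v**2. Cubic part: -3*u**3 + u*v**2 + v**3.
The quadratic part v**2 is a perfect square, so there is a single (double) tangent line v = 0, i.e. y = -2. Restricting the cubic part to that line (v = 0) leaves -3*u**3 ≠ 0, so f is not divisible by v and the branch is v² ≈ 3*u**3 to lowest order — this is a cusp.
Classification: cusp.


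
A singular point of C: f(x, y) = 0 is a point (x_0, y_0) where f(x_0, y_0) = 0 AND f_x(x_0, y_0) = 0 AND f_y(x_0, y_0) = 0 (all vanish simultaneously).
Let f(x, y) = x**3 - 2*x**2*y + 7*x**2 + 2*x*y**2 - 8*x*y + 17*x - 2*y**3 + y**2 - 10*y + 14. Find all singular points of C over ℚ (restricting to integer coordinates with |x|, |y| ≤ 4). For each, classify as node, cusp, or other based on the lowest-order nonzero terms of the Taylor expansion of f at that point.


Singular points: {(-3, -1)}; classification: cusp.

Compute partial derivatives:
  f_x = 3*x**2 - 4*x*y + 14*x + 2*y**2 - 8*y + 17.
  f_y = -2*x**2 + 4*x*y - 8*x - 6*y**2 + 2*y - 10.
Scan x_0 ∈ {−4, ..., 4}. For each x_0, f_y(x_0, y) is a polynomial in y; find its integer roots y ∈ {−4, ..., 4}, then test f_x and f at those candidates.
  x = -4: f_y(-4, y) = -6*y**2 - 14*y - 10; no integer root y with |y| ≤ 4.
  x = -3: f_y(-3, y) = -6*y**2 - 10*y - 4; vanishes at y ∈ {-1}. (-3, -1): f_x = 0, f = 0 — SINGULAR.
  x = -2: f_y(-2, y) = -6*y**2 - 6*y - 2; no integer root y with |y| ≤ 4.
  x = -1: f_y(-1, y) = -6*y**2 - 2*y - 4; no integer root y with |y| ≤ 4.
  x = 0: f_y(0, y) = -6*y**2 + 2*y - 10; no integer root y with |y| ≤ 4.
  x = 1: f_y(1, y) = -6*y**2 + 6*y - 20; no integer root y with |y| ≤ 4.
  x = 2: f_y(2, y) = -6*y**2 + 10*y - 34; no integer root y with |y| ≤ 4.
  x = 3: f_y(3, y) = -6*y**2 + 14*y - 52; no integer root y with |y| ≤ 4.
  x = 4: f_y(4, y) = -6*y**2 + 18*y - 74; no integer root y with |y| ≤ 4.
Only singular point on the grid: (-3, -1).
Classify: substitute x = -3 + u, y = -1 + v and expand: f = u**3 - 2*u**2*v + 2*u*v**2 - 2*v**3 + v**2.
No constant or linear terms (consistent with a singular point). Quadratic part: v**2. Cubic part: u**3 - 2*u**2*v + 2*u*v**2 - 2*v**3.
The quadratic part v**2 is a perfect square, so there is a single (double) tangent line v = 0, i.e. y = -1. Restricting the cubic part to that line (v = 0) leaves u**3 ≠ 0, so f is not divisible by v and the branch is v² ≈ -u**3 to lowest order — this is a cusp.
Classification: cusp.


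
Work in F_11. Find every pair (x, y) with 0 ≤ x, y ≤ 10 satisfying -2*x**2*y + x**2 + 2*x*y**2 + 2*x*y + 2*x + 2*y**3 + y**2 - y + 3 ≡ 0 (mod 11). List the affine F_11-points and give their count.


Affine F_11-points: {(0, 4), (2, 0), (3, 8), (4, 7), (5, 10), (6, 4), (6, 8), (6, 9), (7, 0), (7, 3), (7, 6), (8, 1), (9, 1), (9, 7), (9, 10)}; count = 15.

For each of the 121 pairs (x, y) ∈ F_11², evaluate f(x, y) mod 11. Record the zeros.
  x = 0: [0↦3, 1↦5, 2↦10, 3↦8, 4↦0, 5↦9, 6↦3, 7↦5, 8↦5, 9↦4, 10↦3]  zeros at y ∈ {4}
  x = 1: [0↦6, 1↦10, 2↦10, 3↦7, 4↦2, 5↦7, 6↦1, 7↦7, 8↦4, 9↦4, 10↦8]  zeros at y ∈ ∅
  x = 2: [0↦0, 1↦2, 2↦4, 3↦7, 4↦1, 5↦9, 6↦10, 7↦5, 8↦6, 9↦3, 10↦8]  zeros at y ∈ {0}
  x = 3: [0↦7, 1↦3, 2↦3, 3↦8, 4↦8, 5↦4, 6↦8, 7↦10, 8↦0, 9↦1, 10↦3]  zeros at y ∈ {8}
  x = 4: [0↦5, 1↦2, 2↦7, 3↦10, 4↦1, 5↦3, 6↦6, 7↦0, 8↦8, 9↦9, 10↦4]  zeros at y ∈ {7}
  x = 5: [0↦5, 1↦10, 2↦5, 3↦2, 4↦2, 5↦6, 6↦4, 7↦8, 8↦8, 9↦5, 10↦0]  zeros at y ∈ {10}
  x = 6: [0↦7, 1↦5, 2↦8, 3↦6, 4↦0, 5↦2, 6↦2, 7↦1, 8↦0, 9↦0, 10↦2]  zeros at y ∈ {4, 8, 9}
  x = 7: [0↦0, 1↦9, 2↦5, 3↦0, 4↦6, 5↦2, 6↦0, 7↦1, 8↦6, 9↦5, 10↦10]  zeros at y ∈ {0, 3, 6}
  x = 8: [0↦6, 1↦0, 2↦7, 3↦6, 4↦9, 5↦6, 6↦9, 7↦8, 8↦4, 9↦9, 10↦2]  zeros at y ∈ {1}
  x = 9: [0↦3, 1↦0, 2↦3, 3↦2, 4↦9, 5↦3, 6↦7, 7↦0, 8↦5, 9↦1, 10↦0]  zeros at y ∈ {1, 7, 10}
  x = 10: [0↦2, 1↦9, 2↦4, 3↦10, 4↦6, 5↦4, 6↦5, 7↦10, 8↦9, 9↦3, 10↦4]  zeros at y ∈ ∅
Collecting zeros: affine points = {(0, 4), (2, 0), (3, 8), (4, 7), (5, 10), (6, 4), (6, 8), (6, 9), (7, 0), (7, 3), (7, 6), (8, 1), (9, 1), (9, 7), (9, 10)}.
Total count |C(F_11)_aff| = 15.


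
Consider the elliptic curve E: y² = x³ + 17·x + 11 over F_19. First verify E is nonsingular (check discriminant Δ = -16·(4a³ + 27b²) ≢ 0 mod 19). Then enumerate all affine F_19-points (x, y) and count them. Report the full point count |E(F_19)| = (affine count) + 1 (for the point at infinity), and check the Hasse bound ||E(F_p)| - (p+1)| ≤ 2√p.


Affine points = {(0, 7), (0, 12), (6, 5), (6, 14), (7, 6), (7, 13), (9, 0), (11, 3), (11, 16), (12, 9), (12, 10), (13, 4), (13, 15), (16, 3), (16, 16), (17, 8), (17, 11)}; affine count = 17; |E(F_19)| = 18.

Discriminant check: Δ ∝ 4a³ + 27b² = 4·17³ + 27·11² = 4·4913 + 27·121 ≡ 5 (mod 19). Nonzero ⇒ E is nonsingular.
For each x ∈ F_19, compute rhs = x³ + 17·x + 11 mod 19, then count y ∈ F_19 with y² ≡ rhs.
  x = 0: rhs = 11, matching y values: 7, 12 (2 points).
  x = 1: rhs = 10, matching y values: none (0 points).
  x = 2: rhs = 15, matching y values: none (0 points).
  x = 3: rhs = 13, matching y values: none (0 points).
  x = 4: rhs = 10, matching y values: none (0 points).
  x = 5: rhs = 12, matching y values: none (0 points).
  x = 6: rhs = 6, matching y values: 5, 14 (2 points).
  x = 7: rhs = 17, matching y values: 6, 13 (2 points).
  x = 8: rhs = 13, matching y values: none (0 points).
  x = 9: rhs = 0, matching y values: 0 (1 points).
  x = 10: rhs = 3, matching y values: none (0 points).
  x = 11: rhs = 9, matching y values: 3, 16 (2 points).
  x = 12: rhs = 5, matching y values: 9, 10 (2 points).
  x = 13: rhs = 16, matching y values: 4, 15 (2 points).
  x = 14: rhs = 10, matching y values: none (0 points).
  x = 15: rhs = 12, matching y values: none (0 points).
  x = 16: rhs = 9, matching y values: 3, 16 (2 points).
  x = 17: rhs = 7, matching y values: 8, 11 (2 points).
  x = 18: rhs = 12, matching y values: none (0 points).
Total affine count: 17.
Full point count |E(F_19)| = 17 + 1 = 18.
Hasse bound: |18 − (19+1)| = |-2| = 2 ≤ 2√19 ≈ 8.7178 ✓.


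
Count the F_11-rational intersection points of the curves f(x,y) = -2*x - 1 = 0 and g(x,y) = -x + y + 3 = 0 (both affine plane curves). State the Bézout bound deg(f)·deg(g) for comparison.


Common zeros: {(5, 2)}; count = 1; Bézout bound = 1.

deg(f) = 1, deg(g) = 1, so Bézout bound = 1.
Scan x ∈ F_11. For each x, list the y ∈ F_11 with f(x, y) ≡ 0 and those with g(x, y) ≡ 0 (mod 11); the common zeros in that column are the intersection.
  x = 0: f ≡ 0 at y ∈ ∅; g ≡ 0 at y ∈ {8}; common: ∅.
  x = 1: f ≡ 0 at y ∈ ∅; g ≡ 0 at y ∈ {9}; common: ∅.
  x = 2: f ≡ 0 at y ∈ ∅; g ≡ 0 at y ∈ {10}; common: ∅.
  x = 3: f ≡ 0 at y ∈ ∅; g ≡ 0 at y ∈ {0}; common: ∅.
  x = 4: f ≡ 0 at y ∈ ∅; g ≡ 0 at y ∈ {1}; common: ∅.
  x = 5: f ≡ 0 at y ∈ {0, 1, 2, 3, 4, 5, 6, 7, 8, 9, 10}; g ≡ 0 at y ∈ {2}; common: {2}.
  x = 6: f ≡ 0 at y ∈ ∅; g ≡ 0 at y ∈ {3}; common: ∅.
  x = 7: f ≡ 0 at y ∈ ∅; g ≡ 0 at y ∈ {4}; common: ∅.
  x = 8: f ≡ 0 at y ∈ ∅; g ≡ 0 at y ∈ {5}; common: ∅.
  x = 9: f ≡ 0 at y ∈ ∅; g ≡ 0 at y ∈ {6}; common: ∅.
  x = 10: f ≡ 0 at y ∈ ∅; g ≡ 0 at y ∈ {7}; common: ∅.
Collecting: common zeros = {(5, 2)}, so the count is 1.
Comparison with the Bézout bound: 1 ≤ 1 = deg(f)·deg(g), as expected for curves with no common component (the bound is attained).


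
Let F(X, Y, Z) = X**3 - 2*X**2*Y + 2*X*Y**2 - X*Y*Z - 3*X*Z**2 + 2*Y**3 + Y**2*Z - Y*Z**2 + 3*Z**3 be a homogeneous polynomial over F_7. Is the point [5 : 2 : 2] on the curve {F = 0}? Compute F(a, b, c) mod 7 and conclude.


F(5,2,2) ≡ 4 (mod 7); P is NOT on the curve.

Evaluate F(5, 2, 2) term-by-term (mod 7).
  X**3 ↦ 1·125·1·1 = 125
  -2*X**2*Y ↦ -2·25·2·1 = -100
  2*X*Y**2 ↦ 2·5·4·1 = 40
  -X*Y*Z ↦ -1·5·2·2 = -20
  -3*X*Z**2 ↦ -3·5·1·4 = -60
  2*Y**3 ↦ 2·1·8·1 = 16
  Y**2*Z ↦ 1·1·4·2 = 8
  -Y*Z**2 ↦ -1·1·2·4 = -8
  3*Z**3 ↦ 3·1·1·8 = 24
Sum: F(5, 2, 2) = (125) + (-100) + (40) + (-20) + (-60) + (16) + (8) + (-8) + (24) = 25.
Reducing mod 7: 25 ≡ 4 (mod 7).
Since F(a, b, c) ≡ 4 ≠ 0 (mod 7), P does NOT lie on the curve.


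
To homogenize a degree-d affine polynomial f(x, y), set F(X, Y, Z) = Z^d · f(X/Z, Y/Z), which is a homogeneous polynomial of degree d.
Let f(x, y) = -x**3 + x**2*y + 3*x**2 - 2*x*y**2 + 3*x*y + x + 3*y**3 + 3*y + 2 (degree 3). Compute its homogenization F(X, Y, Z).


F(X, Y, Z) = -X**3 + X**2*Y + 3*X**2*Z - 2*X*Y**2 + 3*X*Y*Z + X*Z**2 + 3*Y**3 + 3*Y*Z**2 + 2*Z**3

deg(f) = 3.
Substitute x = X/Z, y = Y/Z into f, then multiply by Z^3.
  monomial -1·x^3·y^0 ↦ -1·X^3·Y^0·Z^0.
  monomial 1·x^2·y^1 ↦ 1·X^2·Y^1·Z^0.
  monomial 3·x^2·y^0 ↦ 3·X^2·Y^0·Z^1.
  monomial -2·x^1·y^2 ↦ -2·X^1·Y^2·Z^0.
  monomial 3·x^1·y^1 ↦ 3·X^1·Y^1·Z^1.
  monomial 1·x^1·y^0 ↦ 1·X^1·Y^0·Z^2.
  monomial 3·x^0·y^3 ↦ 3·X^0·Y^3·Z^0.
  monomial 3·x^0·y^1 ↦ 3·X^0·Y^1·Z^2.
  monomial 2·x^0·y^0 ↦ 2·X^0·Y^0·Z^3.
Collecting: F(X, Y, Z) = -X**3 + X**2*Y + 3*X**2*Z - 2*X*Y**2 + 3*X*Y*Z + X*Z**2 + 3*Y**3 + 3*Y*Z**2 + 2*Z**3.


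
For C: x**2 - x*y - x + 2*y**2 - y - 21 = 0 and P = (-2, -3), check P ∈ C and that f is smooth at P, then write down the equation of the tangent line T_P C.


Tangent line at P: -2*x - 11*y - 37 = 0.

Step 1: f(-2, -3) = 0, so P lies on C.
Step 2: partial derivatives
  f_x(x, y) = 2*x - y - 1, f_y(x, y) = -x + 4*y - 1.
  f_x(P) = -2, f_y(P) = -11 (gradient nonzero, so P is smooth).
Step 3: tangent line at P: -2·(x − -2) + -11·(y − -3) = 0.
Expanding: -2*x - 11*y - 37 = 0.


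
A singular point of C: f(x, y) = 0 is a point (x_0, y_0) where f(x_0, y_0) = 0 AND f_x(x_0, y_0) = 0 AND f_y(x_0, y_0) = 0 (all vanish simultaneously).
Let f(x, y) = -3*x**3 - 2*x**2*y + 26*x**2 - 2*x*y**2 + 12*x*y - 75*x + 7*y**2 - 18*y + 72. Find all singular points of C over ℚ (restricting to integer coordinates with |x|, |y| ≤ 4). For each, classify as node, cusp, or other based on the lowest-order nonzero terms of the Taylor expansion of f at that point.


Singular points: {(3, 0)}; classification: node.

Compute partial derivatives:
  f_x = -9*x**2 - 4*x*y + 52*x - 2*y**2 + 12*y - 75.
  f_y = -2*x**2 - 4*x*y + 12*x + 14*y - 18.
Scan x_0 ∈ {−4, ..., 4}. For each x_0, f_y(x_0, y) is a polynomial in y; find its integer roots y ∈ {−4, ..., 4}, then test f_x and f at those candidates.
  x = -4: f_y(-4, y) = 30*y - 98; no integer root y with |y| ≤ 4.
  x = -3: f_y(-3, y) = 26*y - 72; no integer root y with |y| ≤ 4.
  x = -2: f_y(-2, y) = 22*y - 50; no integer root y with |y| ≤ 4.
  x = -1: f_y(-1, y) = 18*y - 32; no integer root y with |y| ≤ 4.
  x = 0: f_y(0, y) = 14*y - 18; no integer root y with |y| ≤ 4.
  x = 1: f_y(1, y) = 10*y - 8; no integer root y with |y| ≤ 4.
  x = 2: f_y(2, y) = 6*y - 2; no integer root y with |y| ≤ 4.
  x = 3: f_y(3, y) = 2*y; vanishes at y ∈ {0}. (3, 0): f_x = 0, f = 0 — SINGULAR.
  x = 4: f_y(4, y) = -2*y - 2; vanishes at y ∈ {-1}. (4, -1): f_x = -9 ≠ 0.
Only singular point on the grid: (3, 0).
Classify: substitute x = 3 + u, y = 0 + v and expand: f = -3*u**3 - 2*u**2*v - u**2 - 2*u*v**2 + v**2.
No constant or linear terms (consistent with a singular point). Quadratic part: -u**2 + v**2. Cubic part: -3*u**3 - 2*u**2*v - 2*u*v**2.
The quadratic part v**2 - u**2 = (v − u)(v + u) splits into two distinct linear factors, so there are two distinct tangent lines y − 0 = ±(x − 3) — this is a node (ordinary double point).
Classification: node.


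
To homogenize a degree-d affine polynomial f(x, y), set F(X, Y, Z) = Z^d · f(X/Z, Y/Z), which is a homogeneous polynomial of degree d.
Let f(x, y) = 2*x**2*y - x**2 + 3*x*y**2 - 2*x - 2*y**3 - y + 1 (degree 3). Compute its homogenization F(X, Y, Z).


F(X, Y, Z) = 2*X**2*Y - X**2*Z + 3*X*Y**2 - 2*X*Z**2 - 2*Y**3 - Y*Z**2 + Z**3

deg(f) = 3.
Substitute x = X/Z, y = Y/Z into f, then multiply by Z^3.
  monomial 2·x^2·y^1 ↦ 2·X^2·Y^1·Z^0.
  monomial -1·x^2·y^0 ↦ -1·X^2·Y^0·Z^1.
  monomial 3·x^1·y^2 ↦ 3·X^1·Y^2·Z^0.
  monomial -2·x^1·y^0 ↦ -2·X^1·Y^0·Z^2.
  monomial -2·x^0·y^3 ↦ -2·X^0·Y^3·Z^0.
  monomial -1·x^0·y^1 ↦ -1·X^0·Y^1·Z^2.
  monomial 1·x^0·y^0 ↦ 1·X^0·Y^0·Z^3.
Collecting: F(X, Y, Z) = 2*X**2*Y - X**2*Z + 3*X*Y**2 - 2*X*Z**2 - 2*Y**3 - Y*Z**2 + Z**3.


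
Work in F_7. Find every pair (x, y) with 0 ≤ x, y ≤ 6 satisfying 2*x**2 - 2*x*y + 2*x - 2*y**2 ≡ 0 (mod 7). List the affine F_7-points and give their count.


Affine F_7-points: {(0, 0), (1, 1), (1, 5), (2, 6), (3, 5), (3, 6), (6, 0), (6, 1)}; count = 8.

For each of the 49 pairs (x, y) ∈ F_7², evaluate f(x, y) mod 7. Record the zeros.
  x = 0: [0↦0, 1↦5, 2↦6, 3↦3, 4↦3, 5↦6, 6↦5]  zeros at y ∈ {0}
  x = 1: [0↦4, 1↦0, 2↦6, 3↦1, 4↦6, 5↦0, 6↦4]  zeros at y ∈ {1, 5}
  x = 2: [0↦5, 1↦6, 2↦3, 3↦3, 4↦6, 5↦5, 6↦0]  zeros at y ∈ {6}
  x = 3: [0↦3, 1↦2, 2↦4, 3↦2, 4↦3, 5↦0, 6↦0]  zeros at y ∈ {5, 6}
  x = 4: [0↦5, 1↦2, 2↦2, 3↦5, 4↦4, 5↦6, 6↦4]  zeros at y ∈ ∅
  x = 5: [0↦4, 1↦6, 2↦4, 3↦5, 4↦2, 5↦2, 6↦5]  zeros at y ∈ ∅
  x = 6: [0↦0, 1↦0, 2↦3, 3↦2, 4↦4, 5↦2, 6↦3]  zeros at y ∈ {0, 1}
Collecting zeros: affine points = {(0, 0), (1, 1), (1, 5), (2, 6), (3, 5), (3, 6), (6, 0), (6, 1)}.
Total count |C(F_7)_aff| = 8.


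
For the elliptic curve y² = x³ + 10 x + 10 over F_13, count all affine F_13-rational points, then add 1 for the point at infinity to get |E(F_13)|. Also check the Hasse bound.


Affine points = {(0, 6), (0, 7), (2, 5), (2, 8), (4, 6), (4, 7), (5, 4), (5, 9), (6, 0), (8, 2), (8, 11), (9, 6), (9, 7), (12, 5), (12, 8)}; affine count = 15; |E(F_13)| = 16.

Discriminant check: Δ ∝ 4a³ + 27b² = 4·10³ + 27·10² = 4·1000 + 27·100 ≡ 5 (mod 13). Nonzero ⇒ E is nonsingular.
For each x ∈ F_13, compute rhs = x³ + 10·x + 10 mod 13, then count y ∈ F_13 with y² ≡ rhs.
  x = 0: rhs = 10, matching y values: 6, 7 (2 points).
  x = 1: rhs = 8, matching y values: none (0 points).
  x = 2: rhs = 12, matching y values: 5, 8 (2 points).
  x = 3: rhs = 2, matching y values: none (0 points).
  x = 4: rhs = 10, matching y values: 6, 7 (2 points).
  x = 5: rhs = 3, matching y values: 4, 9 (2 points).
  x = 6: rhs = 0, matching y values: 0 (1 points).
  x = 7: rhs = 7, matching y values: none (0 points).
  x = 8: rhs = 4, matching y values: 2, 11 (2 points).
  x = 9: rhs = 10, matching y values: 6, 7 (2 points).
  x = 10: rhs = 5, matching y values: none (0 points).
  x = 11: rhs = 8, matching y values: none (0 points).
  x = 12: rhs = 12, matching y values: 5, 8 (2 points).
Total affine count: 15.
Full point count |E(F_13)| = 15 + 1 = 16.
Hasse bound: |16 − (13+1)| = |2| = 2 ≤ 2√13 ≈ 7.2111 ✓.


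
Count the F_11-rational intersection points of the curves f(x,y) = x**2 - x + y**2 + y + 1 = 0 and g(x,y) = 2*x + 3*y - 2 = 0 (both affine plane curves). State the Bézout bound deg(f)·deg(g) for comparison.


Common zeros: {(7, 7), (10, 5)}; count = 2; Bézout bound = 2.

deg(f) = 2, deg(g) = 1, so Bézout bound = 2.
Scan x ∈ F_11. For each x, list the y ∈ F_11 with f(x, y) ≡ 0 and those with g(x, y) ≡ 0 (mod 11); the common zeros in that column are the intersection.
  x = 0: f ≡ 0 at y ∈ ∅; g ≡ 0 at y ∈ {8}; common: ∅.
  x = 1: f ≡ 0 at y ∈ ∅; g ≡ 0 at y ∈ {0}; common: ∅.
  x = 2: f ≡ 0 at y ∈ {5}; g ≡ 0 at y ∈ {3}; common: ∅.
  x = 3: f ≡ 0 at y ∈ ∅; g ≡ 0 at y ∈ {6}; common: ∅.
  x = 4: f ≡ 0 at y ∈ {4, 6}; g ≡ 0 at y ∈ {9}; common: ∅.
  x = 5: f ≡ 0 at y ∈ {3, 7}; g ≡ 0 at y ∈ {1}; common: ∅.
  x = 6: f ≡ 0 at y ∈ {1, 9}; g ≡ 0 at y ∈ {4}; common: ∅.
  x = 7: f ≡ 0 at y ∈ {3, 7}; g ≡ 0 at y ∈ {7}; common: {7}.
  x = 8: f ≡ 0 at y ∈ {4, 6}; g ≡ 0 at y ∈ {10}; common: ∅.
  x = 9: f ≡ 0 at y ∈ ∅; g ≡ 0 at y ∈ {2}; common: ∅.
  x = 10: f ≡ 0 at y ∈ {5}; g ≡ 0 at y ∈ {5}; common: {5}.
Collecting: common zeros = {(7, 7), (10, 5)}, so the count is 2.
Comparison with the Bézout bound: 2 ≤ 2 = deg(f)·deg(g), as expected for curves with no common component (the bound is attained).


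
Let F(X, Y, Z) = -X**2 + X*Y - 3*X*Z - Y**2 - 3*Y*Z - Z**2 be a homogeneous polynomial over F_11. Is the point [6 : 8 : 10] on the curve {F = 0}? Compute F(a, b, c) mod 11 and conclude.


F(6,8,10) ≡ 0 (mod 11); P is on the curve.

Evaluate F(6, 8, 10) term-by-term (mod 11).
  -X**2 ↦ -1·36·1·1 = -36
  X*Y ↦ 1·6·8·1 = 48
  -3*X*Z ↦ -3·6·1·10 = -180
  -Y**2 ↦ -1·1·64·1 = -64
  -3*Y*Z ↦ -3·1·8·10 = -240
  -Z**2 ↦ -1·1·1·100 = -100
Sum: F(6, 8, 10) = (-36) + (48) + (-180) + (-64) + (-240) + (-100) = -572.
Reducing mod 11: -572 ≡ 0 (mod 11).
Since F(a, b, c) ≡ 0 (mod 11), P lies on the curve.


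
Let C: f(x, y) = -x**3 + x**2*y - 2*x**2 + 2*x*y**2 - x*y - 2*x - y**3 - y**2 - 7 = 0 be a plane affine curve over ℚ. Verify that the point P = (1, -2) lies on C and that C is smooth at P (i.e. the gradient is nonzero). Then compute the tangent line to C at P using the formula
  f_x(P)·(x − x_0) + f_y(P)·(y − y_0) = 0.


Tangent line at P: -3*x - 16*y - 29 = 0.

Step 1: f(1, -2) = 0, so P lies on C.
Step 2: partial derivatives
  f_x(x, y) = -3*x**2 + 2*x*y - 4*x + 2*y**2 - y - 2, f_y(x, y) = x**2 + 4*x*y - x - 3*y**2 - 2*y.
  f_x(P) = -3, f_y(P) = -16 (gradient nonzero, so P is smooth).
Step 3: tangent line at P: -3·(x − 1) + -16·(y − -2) = 0.
Expanding: -3*x - 16*y - 29 = 0.


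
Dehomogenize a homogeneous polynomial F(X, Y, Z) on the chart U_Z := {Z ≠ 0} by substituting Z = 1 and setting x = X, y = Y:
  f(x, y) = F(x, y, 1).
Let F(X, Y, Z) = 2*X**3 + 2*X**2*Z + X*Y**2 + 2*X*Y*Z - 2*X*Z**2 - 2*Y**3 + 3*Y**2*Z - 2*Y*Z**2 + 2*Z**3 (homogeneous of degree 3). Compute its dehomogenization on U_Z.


f(x, y) = 2*x**3 + 2*x**2 + x*y**2 + 2*x*y - 2*x - 2*y**3 + 3*y**2 - 2*y + 2

On U_Z we set Z = 1. Each monomial c·X^i·Y^j·Z^k in F becomes c·x^i·y^j·1^k = c·x^i·y^j.
Substituting Z = 1: F(X, Y, 1) = 2*x**3 + 2*x**2 + x*y**2 + 2*x*y - 2*x - 2*y**3 + 3*y**2 - 2*y + 2.
Note: deg(f) ≤ deg(F) = 3; strict inequality happens when F is divisible by Z (lost terms).


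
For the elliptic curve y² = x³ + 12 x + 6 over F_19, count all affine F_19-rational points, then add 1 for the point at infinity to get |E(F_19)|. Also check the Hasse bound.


Affine points = {(0, 5), (0, 14), (1, 0), (2, 0), (4, 2), (4, 17), (5, 1), (5, 18), (6, 3), (6, 16), (8, 5), (8, 14), (9, 8), (9, 11), (10, 9), (10, 10), (11, 5), (11, 14), (12, 4), (12, 15), (14, 7), (14, 12), (16, 0)}; affine count = 23; |E(F_19)| = 24.

Discriminant check: Δ ∝ 4a³ + 27b² = 4·12³ + 27·6² = 4·1728 + 27·36 ≡ 18 (mod 19). Nonzero ⇒ E is nonsingular.
For each x ∈ F_19, compute rhs = x³ + 12·x + 6 mod 19, then count y ∈ F_19 with y² ≡ rhs.
  x = 0: rhs = 6, matching y values: 5, 14 (2 points).
  x = 1: rhs = 0, matching y values: 0 (1 points).
  x = 2: rhs = 0, matching y values: 0 (1 points).
  x = 3: rhs = 12, matching y values: none (0 points).
  x = 4: rhs = 4, matching y values: 2, 17 (2 points).
  x = 5: rhs = 1, matching y values: 1, 18 (2 points).
  x = 6: rhs = 9, matching y values: 3, 16 (2 points).
  x = 7: rhs = 15, matching y values: none (0 points).
  x = 8: rhs = 6, matching y values: 5, 14 (2 points).
  x = 9: rhs = 7, matching y values: 8, 11 (2 points).
  x = 10: rhs = 5, matching y values: 9, 10 (2 points).
  x = 11: rhs = 6, matching y values: 5, 14 (2 points).
  x = 12: rhs = 16, matching y values: 4, 15 (2 points).
  x = 13: rhs = 3, matching y values: none (0 points).
  x = 14: rhs = 11, matching y values: 7, 12 (2 points).
  x = 15: rhs = 8, matching y values: none (0 points).
  x = 16: rhs = 0, matching y values: 0 (1 points).
  x = 17: rhs = 12, matching y values: none (0 points).
  x = 18: rhs = 12, matching y values: none (0 points).
Total affine count: 23.
Full point count |E(F_19)| = 23 + 1 = 24.
Hasse bound: |24 − (19+1)| = |4| = 4 ≤ 2√19 ≈ 8.7178 ✓.


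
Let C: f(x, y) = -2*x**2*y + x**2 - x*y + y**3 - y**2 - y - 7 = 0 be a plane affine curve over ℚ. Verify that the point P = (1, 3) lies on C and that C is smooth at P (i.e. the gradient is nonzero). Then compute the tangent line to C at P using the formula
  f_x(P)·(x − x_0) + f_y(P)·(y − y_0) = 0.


Tangent line at P: -13*x + 17*y - 38 = 0.

Step 1: f(1, 3) = 0, so P lies on C.
Step 2: partial derivatives
  f_x(x, y) = -4*x*y + 2*x - y, f_y(x, y) = -2*x**2 - x + 3*y**2 - 2*y - 1.
  f_x(P) = -13, f_y(P) = 17 (gradient nonzero, so P is smooth).
Step 3: tangent line at P: -13·(x − 1) + 17·(y − 3) = 0.
Expanding: -13*x + 17*y - 38 = 0.


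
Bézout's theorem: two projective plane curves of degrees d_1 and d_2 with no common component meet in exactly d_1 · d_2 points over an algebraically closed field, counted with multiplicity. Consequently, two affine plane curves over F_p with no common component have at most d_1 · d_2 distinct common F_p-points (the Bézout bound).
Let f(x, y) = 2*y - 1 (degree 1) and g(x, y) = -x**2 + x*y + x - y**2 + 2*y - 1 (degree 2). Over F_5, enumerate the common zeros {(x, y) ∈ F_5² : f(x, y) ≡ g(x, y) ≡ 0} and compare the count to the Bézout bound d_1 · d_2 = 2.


Common zeros: {(2, 3)}; count = 1; Bézout bound = 2.

deg(f) = 1, deg(g) = 2, so Bézout bound = 2.
Scan x ∈ F_5. For each x, list the y ∈ F_5 with f(x, y) ≡ 0 and those with g(x, y) ≡ 0 (mod 5); the common zeros in that column are the intersection.
  x = 0: f ≡ 0 at y ∈ {3}; g ≡ 0 at y ∈ {1}; common: ∅.
  x = 1: f ≡ 0 at y ∈ {3}; g ≡ 0 at y ∈ {4}; common: ∅.
  x = 2: f ≡ 0 at y ∈ {3}; g ≡ 0 at y ∈ {1, 3}; common: {3}.
  x = 3: f ≡ 0 at y ∈ {3}; g ≡ 0 at y ∈ ∅; common: ∅.
  x = 4: f ≡ 0 at y ∈ {3}; g ≡ 0 at y ∈ {2, 4}; common: ∅.
Collecting: common zeros = {(2, 3)}, so the count is 1.
Comparison with the Bézout bound: 1 ≤ 2 = deg(f)·deg(g), as expected for curves with no common component (the affine F_5-count falls short of the bound because intersections may lie at infinity, over extension fields, or carry multiplicity).


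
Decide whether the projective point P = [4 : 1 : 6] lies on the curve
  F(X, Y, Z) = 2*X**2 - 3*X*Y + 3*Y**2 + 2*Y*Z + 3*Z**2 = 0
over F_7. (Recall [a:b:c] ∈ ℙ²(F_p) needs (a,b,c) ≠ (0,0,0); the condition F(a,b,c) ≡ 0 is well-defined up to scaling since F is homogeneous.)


F(4,1,6) ≡ 3 (mod 7); P is NOT on the curve.

Evaluate F(4, 1, 6) term-by-term (mod 7).
  2*X**2 ↦ 2·16·1·1 = 32
  -3*X*Y ↦ -3·4·1·1 = -12
  3*Y**2 ↦ 3·1·1·1 = 3
  2*Y*Z ↦ 2·1·1·6 = 12
  3*Z**2 ↦ 3·1·1·36 = 108
Sum: F(4, 1, 6) = (32) + (-12) + (3) + (12) + (108) = 143.
Reducing mod 7: 143 ≡ 3 (mod 7).
Since F(a, b, c) ≡ 3 ≠ 0 (mod 7), P does NOT lie on the curve.


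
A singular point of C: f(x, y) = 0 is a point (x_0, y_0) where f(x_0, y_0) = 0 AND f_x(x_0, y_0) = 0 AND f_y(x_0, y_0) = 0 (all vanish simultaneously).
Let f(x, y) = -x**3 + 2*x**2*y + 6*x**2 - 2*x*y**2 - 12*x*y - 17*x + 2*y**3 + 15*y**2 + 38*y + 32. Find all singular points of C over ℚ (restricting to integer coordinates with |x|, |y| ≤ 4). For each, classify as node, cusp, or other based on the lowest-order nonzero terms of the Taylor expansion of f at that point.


Singular points: {(1, -2)}; classification: node.

Compute partial derivatives:
  f_x = -3*x**2 + 4*x*y + 12*x - 2*y**2 - 12*y - 17.
  f_y = 2*x**2 - 4*x*y - 12*x + 6*y**2 + 30*y + 38.
Scan x_0 ∈ {−4, ..., 4}. For each x_0, f_y(x_0, y) is a polynomial in y; find its integer roots y ∈ {−4, ..., 4}, then test f_x and f at those candidates.
  x = -4: f_y(-4, y) = 6*y**2 + 46*y + 118; no integer root y with |y| ≤ 4.
  x = -3: f_y(-3, y) = 6*y**2 + 42*y + 92; no integer root y with |y| ≤ 4.
  x = -2: f_y(-2, y) = 6*y**2 + 38*y + 70; no integer root y with |y| ≤ 4.
  x = -1: f_y(-1, y) = 6*y**2 + 34*y + 52; no integer root y with |y| ≤ 4.
  x = 0: f_y(0, y) = 6*y**2 + 30*y + 38; no integer root y with |y| ≤ 4.
  x = 1: f_y(1, y) = 6*y**2 + 26*y + 28; vanishes at y ∈ {-2}. (1, -2): f_x = 0, f = 0 — SINGULAR.
  x = 2: f_y(2, y) = 6*y**2 + 22*y + 22; no integer root y with |y| ≤ 4.
  x = 3: f_y(3, y) = 6*y**2 + 18*y + 20; no integer root y with |y| ≤ 4.
  x = 4: f_y(4, y) = 6*y**2 + 14*y + 22; no integer root y with |y| ≤ 4.
Only singular point on the grid: (1, -2).
Classify: substitute x = 1 + u, y = -2 + v and expand: f = -u**3 + 2*u**2*v - u**2 - 2*u*v**2 + 2*v**3 + v**2.
No constant or linear terms (consistent with a singular point). Quadratic part: -u**2 + v**2. Cubic part: -u**3 + 2*u**2*v - 2*u*v**2 + 2*v**3.
The quadratic part v**2 - u**2 = (v − u)(v + u) splits into two distinct linear factors, so there are two distinct tangent lines y − -2 = ±(x − 1) — this is a node (ordinary double point).
Classification: node.


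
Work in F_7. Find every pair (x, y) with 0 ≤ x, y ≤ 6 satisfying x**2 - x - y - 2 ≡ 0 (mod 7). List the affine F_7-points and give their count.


Affine F_7-points: {(0, 5), (1, 5), (2, 0), (3, 4), (4, 3), (5, 4), (6, 0)}; count = 7.

For each of the 49 pairs (x, y) ∈ F_7², evaluate f(x, y) mod 7. Record the zeros.
  x = 0: [0↦5, 1↦4, 2↦3, 3↦2, 4↦1, 5↦0, 6↦6]  zeros at y ∈ {5}
  x = 1: [0↦5, 1↦4, 2↦3, 3↦2, 4↦1, 5↦0, 6↦6]  zeros at y ∈ {5}
  x = 2: [0↦0, 1↦6, 2↦5, 3↦4, 4↦3, 5↦2, 6↦1]  zeros at y ∈ {0}
  x = 3: [0↦4, 1↦3, 2↦2, 3↦1, 4↦0, 5↦6, 6↦5]  zeros at y ∈ {4}
  x = 4: [0↦3, 1↦2, 2↦1, 3↦0, 4↦6, 5↦5, 6↦4]  zeros at y ∈ {3}
  x = 5: [0↦4, 1↦3, 2↦2, 3↦1, 4↦0, 5↦6, 6↦5]  zeros at y ∈ {4}
  x = 6: [0↦0, 1↦6, 2↦5, 3↦4, 4↦3, 5↦2, 6↦1]  zeros at y ∈ {0}
Collecting zeros: affine points = {(0, 5), (1, 5), (2, 0), (3, 4), (4, 3), (5, 4), (6, 0)}.
Total count |C(F_7)_aff| = 7.
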